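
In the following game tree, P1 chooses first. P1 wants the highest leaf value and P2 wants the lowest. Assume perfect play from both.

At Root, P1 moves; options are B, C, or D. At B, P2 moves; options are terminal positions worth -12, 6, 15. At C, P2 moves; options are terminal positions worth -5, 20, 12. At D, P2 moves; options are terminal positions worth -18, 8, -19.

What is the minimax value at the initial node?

-5

B (P2): min(-12, 6, 15) = -12
C (P2): min(-5, 20, 12) = -5
D (P2): min(-18, 8, -19) = -19
Root (P1): max(-12, -5, -19) = -5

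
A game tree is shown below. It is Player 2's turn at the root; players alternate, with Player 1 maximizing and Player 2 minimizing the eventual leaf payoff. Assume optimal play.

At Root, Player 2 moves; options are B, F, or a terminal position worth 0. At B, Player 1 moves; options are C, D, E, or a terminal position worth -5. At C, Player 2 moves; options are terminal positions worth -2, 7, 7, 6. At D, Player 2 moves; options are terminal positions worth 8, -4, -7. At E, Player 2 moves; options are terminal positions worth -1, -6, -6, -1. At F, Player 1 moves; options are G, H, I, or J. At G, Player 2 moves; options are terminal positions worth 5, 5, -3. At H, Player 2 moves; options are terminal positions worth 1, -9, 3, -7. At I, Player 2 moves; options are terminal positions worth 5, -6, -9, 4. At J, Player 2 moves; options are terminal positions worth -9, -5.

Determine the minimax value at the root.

-3

C (Player 2): min(-2, 7, 7, 6) = -2
D (Player 2): min(8, -4, -7) = -7
E (Player 2): min(-1, -6, -6, -1) = -6
B (Player 1): max(-2, -7, -6, -5) = -2
G (Player 2): min(5, 5, -3) = -3
H (Player 2): min(1, -9, 3, -7) = -9
I (Player 2): min(5, -6, -9, 4) = -9
J (Player 2): min(-9, -5) = -9
F (Player 1): max(-3, -9, -9, -9) = -3
Root (Player 2): min(-2, -3, 0) = -3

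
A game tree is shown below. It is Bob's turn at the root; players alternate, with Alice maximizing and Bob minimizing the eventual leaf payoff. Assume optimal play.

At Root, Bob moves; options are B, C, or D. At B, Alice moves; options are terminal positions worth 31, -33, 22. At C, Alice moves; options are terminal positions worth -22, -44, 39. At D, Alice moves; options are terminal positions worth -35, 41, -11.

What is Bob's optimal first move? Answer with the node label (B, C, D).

B

B (Alice): max(31, -33, 22) = 31
C (Alice): max(-22, -44, 39) = 39
D (Alice): max(-35, 41, -11) = 41
Root (Bob): min(31, 39, 41) = 31
Bob picks the child with the lowest value: B (value 31).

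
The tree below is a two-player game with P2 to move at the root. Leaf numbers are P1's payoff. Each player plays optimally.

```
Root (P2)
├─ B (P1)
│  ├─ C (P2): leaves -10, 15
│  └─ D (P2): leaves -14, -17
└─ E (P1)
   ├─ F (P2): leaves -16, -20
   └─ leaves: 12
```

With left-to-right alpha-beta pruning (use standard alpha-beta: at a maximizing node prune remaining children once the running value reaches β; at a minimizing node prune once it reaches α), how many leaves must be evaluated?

6

C [α=-∞,β=+∞]: v=-10
D [α=-10,β=+∞]: v=-14 after child 1 ≤ α → α-cutoff, skip 1
B [α=-∞,β=+∞]: v=-10
F [α=-∞,β=-10]: v=-20
E [α=-∞,β=-10]: v=12
Root [α=-∞,β=+∞]: v=-10
Leaves evaluated: 6 of 7.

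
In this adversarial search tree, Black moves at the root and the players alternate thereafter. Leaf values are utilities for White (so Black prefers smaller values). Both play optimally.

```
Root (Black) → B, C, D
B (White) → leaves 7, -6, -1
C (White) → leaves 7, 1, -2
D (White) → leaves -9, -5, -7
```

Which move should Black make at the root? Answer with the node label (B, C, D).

B (White): max(7, -6, -1) = 7
C (White): max(7, 1, -2) = 7
D (White): max(-9, -5, -7) = -5
Root (Black): min(7, 7, -5) = -5
Black picks the child with the lowest value: D (value -5).

D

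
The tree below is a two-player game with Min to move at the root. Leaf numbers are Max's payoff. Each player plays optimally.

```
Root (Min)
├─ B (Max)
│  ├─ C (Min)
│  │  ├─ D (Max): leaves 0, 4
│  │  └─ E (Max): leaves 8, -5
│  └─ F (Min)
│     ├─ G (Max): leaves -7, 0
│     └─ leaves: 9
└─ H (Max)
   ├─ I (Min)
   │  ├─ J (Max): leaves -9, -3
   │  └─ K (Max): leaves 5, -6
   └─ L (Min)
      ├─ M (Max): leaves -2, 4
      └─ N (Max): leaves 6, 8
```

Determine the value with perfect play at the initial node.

4

D (Max): max(0, 4) = 4
E (Max): max(8, -5) = 8
C (Min): min(4, 8) = 4
G (Max): max(-7, 0) = 0
F (Min): min(0, 9) = 0
B (Max): max(4, 0) = 4
J (Max): max(-9, -3) = -3
K (Max): max(5, -6) = 5
I (Min): min(-3, 5) = -3
M (Max): max(-2, 4) = 4
N (Max): max(6, 8) = 8
L (Min): min(4, 8) = 4
H (Max): max(-3, 4) = 4
Root (Min): min(4, 4) = 4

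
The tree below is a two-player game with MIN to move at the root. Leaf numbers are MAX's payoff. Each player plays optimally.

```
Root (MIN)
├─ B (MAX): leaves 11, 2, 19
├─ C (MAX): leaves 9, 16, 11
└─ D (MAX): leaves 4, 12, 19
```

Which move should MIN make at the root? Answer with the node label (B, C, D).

C

B (MAX): max(11, 2, 19) = 19
C (MAX): max(9, 16, 11) = 16
D (MAX): max(4, 12, 19) = 19
Root (MIN): min(19, 16, 19) = 16
MIN picks the child with the lowest value: C (value 16).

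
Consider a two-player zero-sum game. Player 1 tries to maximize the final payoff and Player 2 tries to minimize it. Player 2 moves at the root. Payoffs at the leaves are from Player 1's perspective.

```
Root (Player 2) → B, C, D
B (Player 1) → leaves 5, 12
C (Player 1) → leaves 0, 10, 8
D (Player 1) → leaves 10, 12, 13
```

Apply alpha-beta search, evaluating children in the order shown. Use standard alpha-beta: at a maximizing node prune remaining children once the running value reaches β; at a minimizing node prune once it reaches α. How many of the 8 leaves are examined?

B [α=-∞,β=+∞]: v=12
C [α=-∞,β=12]: v=10
D [α=-∞,β=10]: v=10 after child 1 ≥ β → β-cutoff, skip 2
Root [α=-∞,β=+∞]: v=10
Leaves evaluated: 6 of 8.

6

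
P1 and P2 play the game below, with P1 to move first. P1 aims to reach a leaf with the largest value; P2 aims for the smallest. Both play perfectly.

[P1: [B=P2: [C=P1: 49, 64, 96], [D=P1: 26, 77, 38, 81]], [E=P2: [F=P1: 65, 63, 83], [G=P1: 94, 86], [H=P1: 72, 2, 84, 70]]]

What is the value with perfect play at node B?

81

C: max(49, 64, 96) = 96
D: max(26, 77, 38, 81) = 81
B: min(96, 81) = 81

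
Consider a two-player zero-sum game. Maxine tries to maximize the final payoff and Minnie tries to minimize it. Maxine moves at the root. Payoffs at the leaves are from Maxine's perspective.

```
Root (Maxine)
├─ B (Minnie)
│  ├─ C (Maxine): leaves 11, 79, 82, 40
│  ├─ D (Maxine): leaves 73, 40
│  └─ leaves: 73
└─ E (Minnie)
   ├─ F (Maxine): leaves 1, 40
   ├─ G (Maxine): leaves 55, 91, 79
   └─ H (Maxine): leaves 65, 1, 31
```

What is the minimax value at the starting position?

73

C (Maxine): max(11, 79, 82, 40) = 82
D (Maxine): max(73, 40) = 73
B (Minnie): min(82, 73, 73) = 73
F (Maxine): max(1, 40) = 40
G (Maxine): max(55, 91, 79) = 91
H (Maxine): max(65, 1, 31) = 65
E (Minnie): min(40, 91, 65) = 40
Root (Maxine): max(73, 40) = 73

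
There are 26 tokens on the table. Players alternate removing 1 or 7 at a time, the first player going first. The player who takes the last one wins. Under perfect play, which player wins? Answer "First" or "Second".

Positions where the player to move wins (W) vs loses (L):
i:   0  1  2  3  4  5  6  7  8  9 10 11 12 13 14 15 16 17 18 19 20 21 22 23 24 25 26
     L  W  L  W  L  W  L  W  L  W  L  W  L  W  L  W  L  W  L  W  L  W  L  W  L  W  L
Position 26 is L, so the second player wins.

Second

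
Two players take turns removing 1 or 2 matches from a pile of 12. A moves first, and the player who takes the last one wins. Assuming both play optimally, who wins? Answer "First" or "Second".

i:   0  1  2  3  4  5  6  7  8  9 10 11 12
     L  W  W  L  W  W  L  W  W  L  W  W  L
Position 12 is L, so the second player wins.

Second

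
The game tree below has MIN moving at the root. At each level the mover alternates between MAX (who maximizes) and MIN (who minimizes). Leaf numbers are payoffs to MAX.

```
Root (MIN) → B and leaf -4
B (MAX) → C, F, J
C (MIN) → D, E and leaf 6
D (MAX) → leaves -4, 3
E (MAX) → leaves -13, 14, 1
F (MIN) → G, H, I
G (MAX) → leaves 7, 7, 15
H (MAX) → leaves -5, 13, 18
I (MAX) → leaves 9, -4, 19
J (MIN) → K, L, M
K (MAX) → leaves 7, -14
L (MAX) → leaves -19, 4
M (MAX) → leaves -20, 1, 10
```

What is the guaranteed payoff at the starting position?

-4

D (MAX): max(-4, 3) = 3
E (MAX): max(-13, 14, 1) = 14
C (MIN): min(3, 14, 6) = 3
G (MAX): max(7, 7, 15) = 15
H (MAX): max(-5, 13, 18) = 18
I (MAX): max(9, -4, 19) = 19
F (MIN): min(15, 18, 19) = 15
K (MAX): max(7, -14) = 7
L (MAX): max(-19, 4) = 4
M (MAX): max(-20, 1, 10) = 10
J (MIN): min(7, 4, 10) = 4
B (MAX): max(3, 15, 4) = 15
Root (MIN): min(15, -4) = -4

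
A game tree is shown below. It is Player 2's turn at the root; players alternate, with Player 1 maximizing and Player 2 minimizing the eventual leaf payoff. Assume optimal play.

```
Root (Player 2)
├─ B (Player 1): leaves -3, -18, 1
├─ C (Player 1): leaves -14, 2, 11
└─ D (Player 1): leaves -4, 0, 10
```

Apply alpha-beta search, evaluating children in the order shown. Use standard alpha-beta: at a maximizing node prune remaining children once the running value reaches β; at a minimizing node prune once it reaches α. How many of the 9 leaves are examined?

B [α=-∞,β=+∞]: v=1
C [α=-∞,β=1]: v=2 after child 2 ≥ β → β-cutoff, skip 1
D [α=-∞,β=1]: v=10
Root [α=-∞,β=+∞]: v=1
Leaves evaluated: 8 of 9.

8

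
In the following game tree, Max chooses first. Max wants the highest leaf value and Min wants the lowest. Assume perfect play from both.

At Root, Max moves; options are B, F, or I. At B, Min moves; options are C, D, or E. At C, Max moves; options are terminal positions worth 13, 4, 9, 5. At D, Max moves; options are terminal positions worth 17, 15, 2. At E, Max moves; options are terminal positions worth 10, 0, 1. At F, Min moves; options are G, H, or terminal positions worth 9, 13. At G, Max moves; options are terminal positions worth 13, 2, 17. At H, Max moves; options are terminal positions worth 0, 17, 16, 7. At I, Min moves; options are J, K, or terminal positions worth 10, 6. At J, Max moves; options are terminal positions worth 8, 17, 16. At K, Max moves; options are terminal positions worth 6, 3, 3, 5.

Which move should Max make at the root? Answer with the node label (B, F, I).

B

C (Max): max(13, 4, 9, 5) = 13
D (Max): max(17, 15, 2) = 17
E (Max): max(10, 0, 1) = 10
B (Min): min(13, 17, 10) = 10
G (Max): max(13, 2, 17) = 17
H (Max): max(0, 17, 16, 7) = 17
F (Min): min(17, 17, 9, 13) = 9
J (Max): max(8, 17, 16) = 17
K (Max): max(6, 3, 3, 5) = 6
I (Min): min(17, 6, 10, 6) = 6
Root (Max): max(10, 9, 6) = 10
Max picks the child with the highest value: B (value 10).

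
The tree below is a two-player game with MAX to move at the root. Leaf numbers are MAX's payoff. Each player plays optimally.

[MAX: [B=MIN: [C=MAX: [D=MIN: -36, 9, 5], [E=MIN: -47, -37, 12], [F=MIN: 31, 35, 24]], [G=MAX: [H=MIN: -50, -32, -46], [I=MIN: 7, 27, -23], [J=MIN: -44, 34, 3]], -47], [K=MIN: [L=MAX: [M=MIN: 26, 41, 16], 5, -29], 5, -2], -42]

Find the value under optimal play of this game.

D (MIN): min(-36, 9, 5) = -36
E (MIN): min(-47, -37, 12) = -47
F (MIN): min(31, 35, 24) = 24
C (MAX): max(-36, -47, 24) = 24
H (MIN): min(-50, -32, -46) = -50
I (MIN): min(7, 27, -23) = -23
J (MIN): min(-44, 34, 3) = -44
G (MAX): max(-50, -23, -44) = -23
B (MIN): min(24, -23, -47) = -47
M (MIN): min(26, 41, 16) = 16
L (MAX): max(16, 5, -29) = 16
K (MIN): min(16, 5, -2) = -2
Root (MAX): max(-47, -2, -42) = -2

-2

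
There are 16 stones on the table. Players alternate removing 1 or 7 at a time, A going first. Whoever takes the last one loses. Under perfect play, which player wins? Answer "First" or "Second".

First

Mark each pile size as W (mover wins) or L (mover loses):
i:   0  1  2  3  4  5  6  7  8  9 10 11 12 13 14 15 16
     W  L  W  L  W  L  W  L  W  L  W  L  W  L  W  L  W
Position 16 is W, so the first player wins.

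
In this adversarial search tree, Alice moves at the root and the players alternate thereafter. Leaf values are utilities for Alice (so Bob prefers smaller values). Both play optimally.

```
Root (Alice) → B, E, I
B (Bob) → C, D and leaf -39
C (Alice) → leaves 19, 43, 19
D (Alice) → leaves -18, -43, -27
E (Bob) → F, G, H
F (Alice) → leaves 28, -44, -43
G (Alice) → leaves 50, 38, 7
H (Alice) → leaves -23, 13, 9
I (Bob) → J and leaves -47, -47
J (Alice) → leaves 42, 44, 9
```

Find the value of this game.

C (Alice): max(19, 43, 19) = 43
D (Alice): max(-18, -43, -27) = -18
B (Bob): min(43, -18, -39) = -39
F (Alice): max(28, -44, -43) = 28
G (Alice): max(50, 38, 7) = 50
H (Alice): max(-23, 13, 9) = 13
E (Bob): min(28, 50, 13) = 13
J (Alice): max(42, 44, 9) = 44
I (Bob): min(44, -47, -47) = -47
Root (Alice): max(-39, 13, -47) = 13

13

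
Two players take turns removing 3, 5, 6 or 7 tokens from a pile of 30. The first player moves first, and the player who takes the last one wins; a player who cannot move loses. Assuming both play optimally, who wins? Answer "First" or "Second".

W/L table (W = player to move can force a win):
i:   0  1  2  3  4  5  6  7  8  9 10 11 12 13 14 15 16 17 18 19 20 21 22 23 24 25 26 27 28 29 30
     L  L  L  W  W  W  W  W  W  W  L  L  L  W  W  W  W  W  W  W  L  L  L  W  W  W  W  W  W  W  L
Position 30 is L, so the second player wins.

Second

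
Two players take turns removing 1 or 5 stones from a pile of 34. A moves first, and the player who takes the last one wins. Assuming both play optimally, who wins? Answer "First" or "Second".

Second

Compute winning (W) and losing (L) positions by backward induction:
i:   0  1  2  3  4  5  6  7  8  9 10 11 12 13 14 15 16 17 18 19 20 21 22 23 24 25 26 27 28 29 30 31 32 33 34
     L  W  L  W  L  W  L  W  L  W  L  W  L  W  L  W  L  W  L  W  L  W  L  W  L  W  L  W  L  W  L  W  L  W  L
Position 34 is L, so the second player wins.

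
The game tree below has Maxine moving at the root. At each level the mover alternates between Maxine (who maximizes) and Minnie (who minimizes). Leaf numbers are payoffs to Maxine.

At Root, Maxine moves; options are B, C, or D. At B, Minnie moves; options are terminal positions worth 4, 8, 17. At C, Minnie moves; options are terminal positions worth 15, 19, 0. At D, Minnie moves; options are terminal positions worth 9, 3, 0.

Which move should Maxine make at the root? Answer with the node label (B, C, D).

B

B (Minnie): min(4, 8, 17) = 4
C (Minnie): min(15, 19, 0) = 0
D (Minnie): min(9, 3, 0) = 0
Root (Maxine): max(4, 0, 0) = 4
Maxine picks the child with the highest value: B (value 4).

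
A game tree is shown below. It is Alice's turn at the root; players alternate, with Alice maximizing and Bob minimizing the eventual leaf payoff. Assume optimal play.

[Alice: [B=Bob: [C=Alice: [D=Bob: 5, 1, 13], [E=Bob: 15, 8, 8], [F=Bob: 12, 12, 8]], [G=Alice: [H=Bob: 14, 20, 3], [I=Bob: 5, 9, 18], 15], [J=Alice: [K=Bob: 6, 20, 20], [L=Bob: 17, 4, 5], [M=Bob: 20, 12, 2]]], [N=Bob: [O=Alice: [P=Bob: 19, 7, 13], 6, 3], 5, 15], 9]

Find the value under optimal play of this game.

D (Bob): min(5, 1, 13) = 1
E (Bob): min(15, 8, 8) = 8
F (Bob): min(12, 12, 8) = 8
C (Alice): max(1, 8, 8) = 8
H (Bob): min(14, 20, 3) = 3
I (Bob): min(5, 9, 18) = 5
G (Alice): max(3, 5, 15) = 15
K (Bob): min(6, 20, 20) = 6
L (Bob): min(17, 4, 5) = 4
M (Bob): min(20, 12, 2) = 2
J (Alice): max(6, 4, 2) = 6
B (Bob): min(8, 15, 6) = 6
P (Bob): min(19, 7, 13) = 7
O (Alice): max(7, 6, 3) = 7
N (Bob): min(7, 5, 15) = 5
Root (Alice): max(6, 5, 9) = 9

9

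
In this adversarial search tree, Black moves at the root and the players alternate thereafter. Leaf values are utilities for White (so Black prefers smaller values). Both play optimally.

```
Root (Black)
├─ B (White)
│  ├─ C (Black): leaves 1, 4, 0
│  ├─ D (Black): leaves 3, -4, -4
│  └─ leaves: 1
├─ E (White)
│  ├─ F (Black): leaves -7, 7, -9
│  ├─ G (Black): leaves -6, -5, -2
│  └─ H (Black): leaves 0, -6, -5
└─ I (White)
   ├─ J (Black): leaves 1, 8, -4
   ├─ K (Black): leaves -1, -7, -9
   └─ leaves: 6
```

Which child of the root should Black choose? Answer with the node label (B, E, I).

C (Black): min(1, 4, 0) = 0
D (Black): min(3, -4, -4) = -4
B (White): max(0, -4, 1) = 1
F (Black): min(-7, 7, -9) = -9
G (Black): min(-6, -5, -2) = -6
H (Black): min(0, -6, -5) = -6
E (White): max(-9, -6, -6) = -6
J (Black): min(1, 8, -4) = -4
K (Black): min(-1, -7, -9) = -9
I (White): max(-4, -9, 6) = 6
Root (Black): min(1, -6, 6) = -6
Black picks the child with the lowest value: E (value -6).

E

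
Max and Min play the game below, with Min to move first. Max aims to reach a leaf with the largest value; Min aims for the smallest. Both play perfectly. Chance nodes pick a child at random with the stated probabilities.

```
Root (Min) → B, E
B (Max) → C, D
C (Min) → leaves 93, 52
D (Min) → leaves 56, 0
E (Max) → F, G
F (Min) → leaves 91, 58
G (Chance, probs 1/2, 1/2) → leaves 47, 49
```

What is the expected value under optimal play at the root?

52

C (Min): min(93, 52) = 52
D (Min): min(56, 0) = 0
B (Max): max(52, 0) = 52
F (Min): min(91, 58) = 58
G (Chance): 1/2·47 + 1/2·49 = 48
E (Max): max(58, 48) = 58
Root (Min): min(52, 58) = 52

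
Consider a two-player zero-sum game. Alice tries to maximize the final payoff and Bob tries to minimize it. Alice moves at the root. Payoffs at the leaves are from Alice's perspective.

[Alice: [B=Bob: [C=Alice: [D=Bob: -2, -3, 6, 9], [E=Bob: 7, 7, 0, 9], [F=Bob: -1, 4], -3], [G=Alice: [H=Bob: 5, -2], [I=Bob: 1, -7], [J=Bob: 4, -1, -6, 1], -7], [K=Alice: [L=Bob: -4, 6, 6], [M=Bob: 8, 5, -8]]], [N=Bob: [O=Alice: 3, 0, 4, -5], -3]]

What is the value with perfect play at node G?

-2

H: min(5, -2) = -2
I: min(1, -7) = -7
J: min(4, -1, -6, 1) = -6
G: max(-2, -7, -6, -7) = -2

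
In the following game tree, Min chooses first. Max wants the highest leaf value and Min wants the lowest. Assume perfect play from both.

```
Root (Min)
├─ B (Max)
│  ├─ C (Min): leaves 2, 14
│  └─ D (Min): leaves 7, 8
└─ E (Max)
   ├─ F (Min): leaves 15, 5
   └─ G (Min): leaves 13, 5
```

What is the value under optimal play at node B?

7

C: min(2, 14) = 2
D: min(7, 8) = 7
B: max(2, 7) = 7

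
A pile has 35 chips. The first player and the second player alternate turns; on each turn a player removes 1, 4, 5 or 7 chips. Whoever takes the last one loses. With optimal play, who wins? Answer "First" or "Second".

i:   0  1  2  3  4  5  6  7  8  9 10 11 12 13 14 15 16 17 18 19 20 21 22 23 24 25 26 27 28 29 30 31 32 33 34 35
     W  L  W  L  W  W  W  W  W  L  W  L  W  W  W  W  W  L  W  L  W  W  W  W  W  L  W  L  W  W  W  W  W  L  W  L
Position 35 is L, so the second player wins.

Second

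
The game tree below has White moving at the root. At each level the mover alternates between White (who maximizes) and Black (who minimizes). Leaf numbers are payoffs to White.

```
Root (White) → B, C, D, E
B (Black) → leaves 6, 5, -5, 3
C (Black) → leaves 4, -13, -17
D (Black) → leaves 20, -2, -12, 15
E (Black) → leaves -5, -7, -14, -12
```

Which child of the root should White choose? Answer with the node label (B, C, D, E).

B (Black): min(6, 5, -5, 3) = -5
C (Black): min(4, -13, -17) = -17
D (Black): min(20, -2, -12, 15) = -12
E (Black): min(-5, -7, -14, -12) = -14
Root (White): max(-5, -17, -12, -14) = -5
White picks the child with the highest value: B (value -5).

B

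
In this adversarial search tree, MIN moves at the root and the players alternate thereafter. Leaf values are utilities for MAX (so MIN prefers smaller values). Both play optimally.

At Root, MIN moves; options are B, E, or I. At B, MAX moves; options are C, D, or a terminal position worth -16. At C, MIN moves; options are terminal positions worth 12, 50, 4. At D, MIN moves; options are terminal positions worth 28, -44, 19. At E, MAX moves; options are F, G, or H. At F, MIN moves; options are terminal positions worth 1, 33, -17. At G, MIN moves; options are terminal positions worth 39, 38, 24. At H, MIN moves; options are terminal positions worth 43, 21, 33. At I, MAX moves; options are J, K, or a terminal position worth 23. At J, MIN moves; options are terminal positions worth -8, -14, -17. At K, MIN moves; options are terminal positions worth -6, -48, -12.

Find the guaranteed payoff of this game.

C (MIN): min(12, 50, 4) = 4
D (MIN): min(28, -44, 19) = -44
B (MAX): max(4, -44, -16) = 4
F (MIN): min(1, 33, -17) = -17
G (MIN): min(39, 38, 24) = 24
H (MIN): min(43, 21, 33) = 21
E (MAX): max(-17, 24, 21) = 24
J (MIN): min(-8, -14, -17) = -17
K (MIN): min(-6, -48, -12) = -48
I (MAX): max(-17, -48, 23) = 23
Root (MIN): min(4, 24, 23) = 4

4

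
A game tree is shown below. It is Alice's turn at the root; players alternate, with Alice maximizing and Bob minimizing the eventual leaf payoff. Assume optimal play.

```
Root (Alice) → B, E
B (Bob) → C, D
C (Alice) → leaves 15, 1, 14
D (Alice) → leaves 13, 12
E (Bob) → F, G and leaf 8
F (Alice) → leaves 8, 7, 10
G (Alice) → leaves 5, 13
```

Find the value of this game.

13

C (Alice): max(15, 1, 14) = 15
D (Alice): max(13, 12) = 13
B (Bob): min(15, 13) = 13
F (Alice): max(8, 7, 10) = 10
G (Alice): max(5, 13) = 13
E (Bob): min(10, 13, 8) = 8
Root (Alice): max(13, 8) = 13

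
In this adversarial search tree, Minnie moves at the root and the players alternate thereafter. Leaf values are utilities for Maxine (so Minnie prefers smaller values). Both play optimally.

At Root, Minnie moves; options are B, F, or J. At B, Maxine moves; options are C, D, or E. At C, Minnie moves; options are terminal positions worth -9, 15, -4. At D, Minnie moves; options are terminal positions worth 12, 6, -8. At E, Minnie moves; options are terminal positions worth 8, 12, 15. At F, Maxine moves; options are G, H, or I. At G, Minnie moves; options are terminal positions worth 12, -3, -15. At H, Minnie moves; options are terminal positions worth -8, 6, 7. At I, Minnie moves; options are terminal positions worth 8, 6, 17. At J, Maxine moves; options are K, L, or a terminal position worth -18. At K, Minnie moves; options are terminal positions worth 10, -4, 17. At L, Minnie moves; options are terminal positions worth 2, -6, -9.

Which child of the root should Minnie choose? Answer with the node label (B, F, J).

J

C (Minnie): min(-9, 15, -4) = -9
D (Minnie): min(12, 6, -8) = -8
E (Minnie): min(8, 12, 15) = 8
B (Maxine): max(-9, -8, 8) = 8
G (Minnie): min(12, -3, -15) = -15
H (Minnie): min(-8, 6, 7) = -8
I (Minnie): min(8, 6, 17) = 6
F (Maxine): max(-15, -8, 6) = 6
K (Minnie): min(10, -4, 17) = -4
L (Minnie): min(2, -6, -9) = -9
J (Maxine): max(-4, -9, -18) = -4
Root (Minnie): min(8, 6, -4) = -4
Minnie picks the child with the lowest value: J (value -4).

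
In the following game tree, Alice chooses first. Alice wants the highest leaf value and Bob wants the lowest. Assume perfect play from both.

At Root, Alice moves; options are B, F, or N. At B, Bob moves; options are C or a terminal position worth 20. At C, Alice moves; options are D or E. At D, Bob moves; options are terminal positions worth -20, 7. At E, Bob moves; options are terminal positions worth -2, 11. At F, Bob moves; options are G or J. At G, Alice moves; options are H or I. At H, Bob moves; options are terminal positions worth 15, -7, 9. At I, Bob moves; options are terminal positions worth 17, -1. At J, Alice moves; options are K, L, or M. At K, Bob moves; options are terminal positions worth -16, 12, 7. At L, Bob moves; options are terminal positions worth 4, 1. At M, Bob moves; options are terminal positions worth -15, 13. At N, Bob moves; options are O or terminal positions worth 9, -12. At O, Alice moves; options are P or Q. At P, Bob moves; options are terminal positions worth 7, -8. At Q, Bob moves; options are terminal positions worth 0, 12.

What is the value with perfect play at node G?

H: min(15, -7, 9) = -7
I: min(17, -1) = -1
G: max(-7, -1) = -1

-1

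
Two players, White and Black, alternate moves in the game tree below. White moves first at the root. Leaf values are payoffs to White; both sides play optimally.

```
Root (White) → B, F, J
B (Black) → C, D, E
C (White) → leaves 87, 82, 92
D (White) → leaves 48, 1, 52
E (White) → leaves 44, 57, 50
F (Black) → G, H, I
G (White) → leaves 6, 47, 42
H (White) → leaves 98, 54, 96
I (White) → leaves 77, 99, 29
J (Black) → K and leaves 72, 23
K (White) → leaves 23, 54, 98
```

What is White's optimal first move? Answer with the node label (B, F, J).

B

C (White): max(87, 82, 92) = 92
D (White): max(48, 1, 52) = 52
E (White): max(44, 57, 50) = 57
B (Black): min(92, 52, 57) = 52
G (White): max(6, 47, 42) = 47
H (White): max(98, 54, 96) = 98
I (White): max(77, 99, 29) = 99
F (Black): min(47, 98, 99) = 47
K (White): max(23, 54, 98) = 98
J (Black): min(98, 72, 23) = 23
Root (White): max(52, 47, 23) = 52
White picks the child with the highest value: B (value 52).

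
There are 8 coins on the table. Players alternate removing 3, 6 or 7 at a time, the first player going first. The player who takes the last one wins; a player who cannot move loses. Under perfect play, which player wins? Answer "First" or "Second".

W/L table (W = player to move can force a win):
i:   0  1  2  3  4  5  6  7  8
     L  L  L  W  W  W  W  W  W
Position 8 is W, so the first player wins.

First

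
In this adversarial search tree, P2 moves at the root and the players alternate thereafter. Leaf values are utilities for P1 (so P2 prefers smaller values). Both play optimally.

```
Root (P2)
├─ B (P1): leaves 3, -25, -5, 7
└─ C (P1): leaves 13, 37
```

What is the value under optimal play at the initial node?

B (P1): max(3, -25, -5, 7) = 7
C (P1): max(13, 37) = 37
Root (P2): min(7, 37) = 7

7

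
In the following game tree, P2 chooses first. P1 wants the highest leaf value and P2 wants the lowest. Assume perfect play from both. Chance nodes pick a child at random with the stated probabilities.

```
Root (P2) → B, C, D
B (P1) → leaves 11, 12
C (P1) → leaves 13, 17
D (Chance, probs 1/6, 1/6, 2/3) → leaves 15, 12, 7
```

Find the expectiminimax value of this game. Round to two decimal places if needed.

9.17

B (P1): max(11, 12) = 12
C (P1): max(13, 17) = 17
D (Chance): 1/6·15 + 1/6·12 + 2/3·7 = 9.17
Root (P2): min(12, 17, 9.17) = 9.17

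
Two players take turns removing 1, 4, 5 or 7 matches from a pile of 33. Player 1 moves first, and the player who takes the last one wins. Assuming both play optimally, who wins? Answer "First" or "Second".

Positions where the player to move wins (W) vs loses (L):
i:   0  1  2  3  4  5  6  7  8  9 10 11 12 13 14 15 16 17 18 19 20 21 22 23 24 25 26 27 28 29 30 31 32 33
     L  W  L  W  W  W  W  W  L  W  L  W  W  W  W  W  L  W  L  W  W  W  W  W  L  W  L  W  W  W  W  W  L  W
Position 33 is W, so the first player wins.

First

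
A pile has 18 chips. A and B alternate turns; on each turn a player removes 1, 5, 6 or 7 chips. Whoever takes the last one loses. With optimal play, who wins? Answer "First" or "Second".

Compute winning (W) and losing (L) positions by backward induction:
i:   0  1  2  3  4  5  6  7  8  9 10 11 12 13 14 15 16 17 18
     W  L  W  L  W  L  W  W  W  W  W  W  W  L  W  L  W  L  W
Position 18 is W, so the first player wins.

First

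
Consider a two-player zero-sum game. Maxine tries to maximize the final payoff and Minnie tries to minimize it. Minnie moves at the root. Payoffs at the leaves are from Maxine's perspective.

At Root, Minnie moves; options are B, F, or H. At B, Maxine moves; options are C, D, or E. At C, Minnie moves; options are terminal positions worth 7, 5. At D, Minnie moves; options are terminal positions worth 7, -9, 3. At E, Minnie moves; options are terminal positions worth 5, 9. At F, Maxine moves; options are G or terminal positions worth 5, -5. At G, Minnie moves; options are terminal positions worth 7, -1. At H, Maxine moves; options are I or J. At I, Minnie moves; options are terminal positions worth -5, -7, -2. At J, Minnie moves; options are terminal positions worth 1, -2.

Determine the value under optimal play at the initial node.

C (Minnie): min(7, 5) = 5
D (Minnie): min(7, -9, 3) = -9
E (Minnie): min(5, 9) = 5
B (Maxine): max(5, -9, 5) = 5
G (Minnie): min(7, -1) = -1
F (Maxine): max(-1, 5, -5) = 5
I (Minnie): min(-5, -7, -2) = -7
J (Minnie): min(1, -2) = -2
H (Maxine): max(-7, -2) = -2
Root (Minnie): min(5, 5, -2) = -2

-2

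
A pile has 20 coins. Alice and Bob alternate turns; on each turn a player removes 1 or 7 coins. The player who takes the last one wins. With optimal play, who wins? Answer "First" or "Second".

i:   0  1  2  3  4  5  6  7  8  9 10 11 12 13 14 15 16 17 18 19 20
     L  W  L  W  L  W  L  W  L  W  L  W  L  W  L  W  L  W  L  W  L
Position 20 is L, so the second player wins.

Second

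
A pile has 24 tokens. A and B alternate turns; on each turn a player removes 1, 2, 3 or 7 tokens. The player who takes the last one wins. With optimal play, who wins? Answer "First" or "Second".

Mark each pile size as W (mover wins) or L (mover loses):
i:   0  1  2  3  4  5  6  7  8  9 10 11 12 13 14 15 16 17 18 19 20 21 22 23 24
     L  W  W  W  L  W  W  W  L  W  W  W  L  W  W  W  L  W  W  W  L  W  W  W  L
Position 24 is L, so the second player wins.

Second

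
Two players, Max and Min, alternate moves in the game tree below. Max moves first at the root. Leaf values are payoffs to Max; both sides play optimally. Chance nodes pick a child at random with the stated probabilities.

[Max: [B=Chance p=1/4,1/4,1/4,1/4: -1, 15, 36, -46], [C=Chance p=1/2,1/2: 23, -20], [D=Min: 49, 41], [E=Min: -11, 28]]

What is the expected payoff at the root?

B (Chance): 1/4·-1 + 1/4·15 + 1/4·36 + 1/4·-46 = 1
C (Chance): 1/2·23 + 1/2·-20 = 1.5
D (Min): min(49, 41) = 41
E (Min): min(-11, 28) = -11
Root (Max): max(1, 1.5, 41, -11) = 41

41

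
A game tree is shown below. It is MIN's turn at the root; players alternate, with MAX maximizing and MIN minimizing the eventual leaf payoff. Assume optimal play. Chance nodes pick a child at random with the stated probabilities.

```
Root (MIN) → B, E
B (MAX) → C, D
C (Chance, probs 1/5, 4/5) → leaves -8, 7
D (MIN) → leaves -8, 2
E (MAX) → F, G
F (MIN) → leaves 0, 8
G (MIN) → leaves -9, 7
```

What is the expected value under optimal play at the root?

0

C (Chance): 1/5·-8 + 4/5·7 = 4
D (MIN): min(-8, 2) = -8
B (MAX): max(4, -8) = 4
F (MIN): min(0, 8) = 0
G (MIN): min(-9, 7) = -9
E (MAX): max(0, -9) = 0
Root (MIN): min(4, 0) = 0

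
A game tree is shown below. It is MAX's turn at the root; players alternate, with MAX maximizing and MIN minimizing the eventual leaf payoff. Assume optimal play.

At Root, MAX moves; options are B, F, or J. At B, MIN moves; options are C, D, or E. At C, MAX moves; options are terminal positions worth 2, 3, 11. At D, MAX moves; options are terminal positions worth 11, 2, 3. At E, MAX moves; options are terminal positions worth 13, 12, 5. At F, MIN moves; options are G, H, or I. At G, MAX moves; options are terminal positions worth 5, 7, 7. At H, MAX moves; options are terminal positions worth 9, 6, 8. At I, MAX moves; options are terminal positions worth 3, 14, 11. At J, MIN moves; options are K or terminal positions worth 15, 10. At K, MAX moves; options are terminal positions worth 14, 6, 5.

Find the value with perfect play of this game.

11

C (MAX): max(2, 3, 11) = 11
D (MAX): max(11, 2, 3) = 11
E (MAX): max(13, 12, 5) = 13
B (MIN): min(11, 11, 13) = 11
G (MAX): max(5, 7, 7) = 7
H (MAX): max(9, 6, 8) = 9
I (MAX): max(3, 14, 11) = 14
F (MIN): min(7, 9, 14) = 7
K (MAX): max(14, 6, 5) = 14
J (MIN): min(14, 15, 10) = 10
Root (MAX): max(11, 7, 10) = 11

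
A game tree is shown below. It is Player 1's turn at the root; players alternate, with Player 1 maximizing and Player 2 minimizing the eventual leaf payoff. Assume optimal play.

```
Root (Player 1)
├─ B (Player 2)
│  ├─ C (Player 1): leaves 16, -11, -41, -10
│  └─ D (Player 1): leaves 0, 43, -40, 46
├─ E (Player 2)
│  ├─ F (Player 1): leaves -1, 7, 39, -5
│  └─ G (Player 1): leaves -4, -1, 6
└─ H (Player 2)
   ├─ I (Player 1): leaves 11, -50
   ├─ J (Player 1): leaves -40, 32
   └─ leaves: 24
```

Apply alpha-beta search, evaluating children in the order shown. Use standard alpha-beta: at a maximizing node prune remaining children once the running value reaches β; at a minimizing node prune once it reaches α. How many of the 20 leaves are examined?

C [α=-∞,β=+∞]: v=16
D [α=-∞,β=16]: v=43 after child 2 ≥ β → β-cutoff, skip 2
B [α=-∞,β=+∞]: v=16
F [α=16,β=+∞]: v=39
G [α=16,β=39]: v=6
E [α=16,β=+∞]: v=6
I [α=16,β=+∞]: v=11
H [α=16,β=+∞]: v=11 after child 1 ≤ α → α-cutoff, skip 2
Root [α=-∞,β=+∞]: v=16
Leaves evaluated: 15 of 20.

15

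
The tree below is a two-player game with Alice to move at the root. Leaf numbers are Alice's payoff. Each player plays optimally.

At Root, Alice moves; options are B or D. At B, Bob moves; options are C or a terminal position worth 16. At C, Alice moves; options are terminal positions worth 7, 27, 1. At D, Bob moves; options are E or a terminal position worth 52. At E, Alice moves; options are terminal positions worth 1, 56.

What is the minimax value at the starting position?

52

C (Alice): max(7, 27, 1) = 27
B (Bob): min(27, 16) = 16
E (Alice): max(1, 56) = 56
D (Bob): min(56, 52) = 52
Root (Alice): max(16, 52) = 52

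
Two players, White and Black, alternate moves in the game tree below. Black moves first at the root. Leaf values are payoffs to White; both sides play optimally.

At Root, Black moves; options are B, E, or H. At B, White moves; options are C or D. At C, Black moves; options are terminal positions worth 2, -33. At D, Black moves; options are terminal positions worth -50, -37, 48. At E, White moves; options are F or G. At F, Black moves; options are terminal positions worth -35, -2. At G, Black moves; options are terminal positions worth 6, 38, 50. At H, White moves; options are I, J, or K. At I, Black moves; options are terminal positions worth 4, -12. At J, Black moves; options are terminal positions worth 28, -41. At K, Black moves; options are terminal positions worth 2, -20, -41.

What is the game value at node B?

C: min(2, -33) = -33
D: min(-50, -37, 48) = -50
B: max(-33, -50) = -33

-33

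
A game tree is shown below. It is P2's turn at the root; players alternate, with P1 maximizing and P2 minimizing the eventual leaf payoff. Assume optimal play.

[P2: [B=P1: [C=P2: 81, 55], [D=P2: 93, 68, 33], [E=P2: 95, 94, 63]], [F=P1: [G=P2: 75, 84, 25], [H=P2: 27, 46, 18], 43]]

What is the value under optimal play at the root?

C (P2): min(81, 55) = 55
D (P2): min(93, 68, 33) = 33
E (P2): min(95, 94, 63) = 63
B (P1): max(55, 33, 63) = 63
G (P2): min(75, 84, 25) = 25
H (P2): min(27, 46, 18) = 18
F (P1): max(25, 18, 43) = 43
Root (P2): min(63, 43) = 43

43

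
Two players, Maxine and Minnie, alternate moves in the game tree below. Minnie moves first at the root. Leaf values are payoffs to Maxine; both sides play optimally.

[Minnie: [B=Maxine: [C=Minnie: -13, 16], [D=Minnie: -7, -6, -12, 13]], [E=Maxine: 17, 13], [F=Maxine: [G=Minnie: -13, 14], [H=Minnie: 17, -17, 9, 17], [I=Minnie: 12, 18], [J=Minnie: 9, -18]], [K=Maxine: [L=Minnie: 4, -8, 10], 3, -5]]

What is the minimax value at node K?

3

L: min(4, -8, 10) = -8
K: max(-8, 3, -5) = 3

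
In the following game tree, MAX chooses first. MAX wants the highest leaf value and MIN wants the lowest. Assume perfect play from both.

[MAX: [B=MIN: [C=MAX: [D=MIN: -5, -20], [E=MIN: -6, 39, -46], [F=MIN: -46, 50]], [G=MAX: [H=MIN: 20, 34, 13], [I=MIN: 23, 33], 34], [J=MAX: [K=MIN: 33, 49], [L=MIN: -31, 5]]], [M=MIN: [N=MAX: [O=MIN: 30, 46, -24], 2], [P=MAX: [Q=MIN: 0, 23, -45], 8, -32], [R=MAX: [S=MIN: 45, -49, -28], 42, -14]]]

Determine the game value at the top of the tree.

D (MIN): min(-5, -20) = -20
E (MIN): min(-6, 39, -46) = -46
F (MIN): min(-46, 50) = -46
C (MAX): max(-20, -46, -46) = -20
H (MIN): min(20, 34, 13) = 13
I (MIN): min(23, 33) = 23
G (MAX): max(13, 23, 34) = 34
K (MIN): min(33, 49) = 33
L (MIN): min(-31, 5) = -31
J (MAX): max(33, -31) = 33
B (MIN): min(-20, 34, 33) = -20
O (MIN): min(30, 46, -24) = -24
N (MAX): max(-24, 2) = 2
Q (MIN): min(0, 23, -45) = -45
P (MAX): max(-45, 8, -32) = 8
S (MIN): min(45, -49, -28) = -49
R (MAX): max(-49, 42, -14) = 42
M (MIN): min(2, 8, 42) = 2
Root (MAX): max(-20, 2) = 2

2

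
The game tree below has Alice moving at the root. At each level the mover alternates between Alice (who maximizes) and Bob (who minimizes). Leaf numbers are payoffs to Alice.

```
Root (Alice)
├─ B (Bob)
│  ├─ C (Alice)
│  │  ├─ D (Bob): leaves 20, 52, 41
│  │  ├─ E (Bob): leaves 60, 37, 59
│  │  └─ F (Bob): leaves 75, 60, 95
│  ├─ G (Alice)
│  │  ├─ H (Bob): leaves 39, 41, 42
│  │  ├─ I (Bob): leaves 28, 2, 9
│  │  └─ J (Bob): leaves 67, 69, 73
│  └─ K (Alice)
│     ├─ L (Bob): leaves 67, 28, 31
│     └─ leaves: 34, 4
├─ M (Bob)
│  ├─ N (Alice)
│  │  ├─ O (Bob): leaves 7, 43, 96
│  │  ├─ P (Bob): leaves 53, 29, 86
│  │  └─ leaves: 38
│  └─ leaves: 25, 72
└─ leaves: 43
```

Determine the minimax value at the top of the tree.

D (Bob): min(20, 52, 41) = 20
E (Bob): min(60, 37, 59) = 37
F (Bob): min(75, 60, 95) = 60
C (Alice): max(20, 37, 60) = 60
H (Bob): min(39, 41, 42) = 39
I (Bob): min(28, 2, 9) = 2
J (Bob): min(67, 69, 73) = 67
G (Alice): max(39, 2, 67) = 67
L (Bob): min(67, 28, 31) = 28
K (Alice): max(28, 34, 4) = 34
B (Bob): min(60, 67, 34) = 34
O (Bob): min(7, 43, 96) = 7
P (Bob): min(53, 29, 86) = 29
N (Alice): max(7, 29, 38) = 38
M (Bob): min(38, 25, 72) = 25
Root (Alice): max(34, 25, 43) = 43

43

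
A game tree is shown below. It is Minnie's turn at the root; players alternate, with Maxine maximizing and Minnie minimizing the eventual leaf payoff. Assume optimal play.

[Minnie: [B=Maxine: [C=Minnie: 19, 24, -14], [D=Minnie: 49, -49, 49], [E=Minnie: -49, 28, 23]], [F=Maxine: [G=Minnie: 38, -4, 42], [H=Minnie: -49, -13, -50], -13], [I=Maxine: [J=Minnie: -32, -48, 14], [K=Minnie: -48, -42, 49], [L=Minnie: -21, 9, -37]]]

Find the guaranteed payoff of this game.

-37

C (Minnie): min(19, 24, -14) = -14
D (Minnie): min(49, -49, 49) = -49
E (Minnie): min(-49, 28, 23) = -49
B (Maxine): max(-14, -49, -49) = -14
G (Minnie): min(38, -4, 42) = -4
H (Minnie): min(-49, -13, -50) = -50
F (Maxine): max(-4, -50, -13) = -4
J (Minnie): min(-32, -48, 14) = -48
K (Minnie): min(-48, -42, 49) = -48
L (Minnie): min(-21, 9, -37) = -37
I (Maxine): max(-48, -48, -37) = -37
Root (Minnie): min(-14, -4, -37) = -37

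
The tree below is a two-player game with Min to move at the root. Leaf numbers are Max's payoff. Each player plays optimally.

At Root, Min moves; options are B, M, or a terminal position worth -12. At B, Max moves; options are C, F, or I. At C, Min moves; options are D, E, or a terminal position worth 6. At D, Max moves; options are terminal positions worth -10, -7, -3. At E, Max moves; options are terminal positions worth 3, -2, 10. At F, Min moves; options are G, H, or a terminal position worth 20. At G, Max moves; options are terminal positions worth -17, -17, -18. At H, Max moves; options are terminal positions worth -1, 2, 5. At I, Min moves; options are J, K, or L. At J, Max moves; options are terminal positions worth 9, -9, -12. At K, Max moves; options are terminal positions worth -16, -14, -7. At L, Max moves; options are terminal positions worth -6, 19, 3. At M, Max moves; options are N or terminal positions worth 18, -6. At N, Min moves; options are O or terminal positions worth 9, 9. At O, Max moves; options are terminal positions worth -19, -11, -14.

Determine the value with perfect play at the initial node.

-12

D (Max): max(-10, -7, -3) = -3
E (Max): max(3, -2, 10) = 10
C (Min): min(-3, 10, 6) = -3
G (Max): max(-17, -17, -18) = -17
H (Max): max(-1, 2, 5) = 5
F (Min): min(-17, 5, 20) = -17
J (Max): max(9, -9, -12) = 9
K (Max): max(-16, -14, -7) = -7
L (Max): max(-6, 19, 3) = 19
I (Min): min(9, -7, 19) = -7
B (Max): max(-3, -17, -7) = -3
O (Max): max(-19, -11, -14) = -11
N (Min): min(-11, 9, 9) = -11
M (Max): max(-11, 18, -6) = 18
Root (Min): min(-3, 18, -12) = -12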